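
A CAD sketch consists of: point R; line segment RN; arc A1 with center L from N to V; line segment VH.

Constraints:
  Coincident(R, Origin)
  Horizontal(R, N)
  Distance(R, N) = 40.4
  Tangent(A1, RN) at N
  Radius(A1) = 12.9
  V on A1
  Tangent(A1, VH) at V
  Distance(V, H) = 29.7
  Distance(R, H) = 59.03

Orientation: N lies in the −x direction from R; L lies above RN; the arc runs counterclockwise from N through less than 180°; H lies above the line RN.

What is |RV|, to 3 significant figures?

33.0

Checks: R.y = 0.00, N.y = 0.00 ✓; |LV| = 12.90 ✓; ∠(LV, VH) = 90.00° ✓; |VH| = 29.70 ✓; |RH| = 59.03 ✓.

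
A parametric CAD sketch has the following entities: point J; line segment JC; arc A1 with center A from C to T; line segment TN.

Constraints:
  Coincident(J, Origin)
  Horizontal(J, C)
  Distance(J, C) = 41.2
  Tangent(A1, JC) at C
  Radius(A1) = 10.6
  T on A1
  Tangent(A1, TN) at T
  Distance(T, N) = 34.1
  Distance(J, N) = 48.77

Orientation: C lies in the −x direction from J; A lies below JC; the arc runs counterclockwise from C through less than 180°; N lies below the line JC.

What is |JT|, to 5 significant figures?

51.938

Checks: ∠(AC, CJ) = 90.00° ✓; |AT| = 10.60 ✓; ∠(AT, TN) = 90.00° ✓; |TN| = 34.10 ✓; |JN| = 48.77 ✓.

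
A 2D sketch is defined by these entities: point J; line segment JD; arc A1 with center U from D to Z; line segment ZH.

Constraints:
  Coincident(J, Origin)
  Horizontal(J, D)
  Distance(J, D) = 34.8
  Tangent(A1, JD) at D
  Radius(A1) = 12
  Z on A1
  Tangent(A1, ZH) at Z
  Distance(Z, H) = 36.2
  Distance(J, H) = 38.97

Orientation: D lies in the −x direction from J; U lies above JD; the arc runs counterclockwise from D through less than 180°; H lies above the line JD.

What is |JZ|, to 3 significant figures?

25.0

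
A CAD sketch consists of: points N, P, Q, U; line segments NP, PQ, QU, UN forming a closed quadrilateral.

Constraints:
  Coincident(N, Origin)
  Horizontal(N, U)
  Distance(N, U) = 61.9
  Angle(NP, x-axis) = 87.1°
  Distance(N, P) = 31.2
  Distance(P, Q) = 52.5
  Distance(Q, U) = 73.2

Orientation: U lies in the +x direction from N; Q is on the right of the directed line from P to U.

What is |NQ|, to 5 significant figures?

22.047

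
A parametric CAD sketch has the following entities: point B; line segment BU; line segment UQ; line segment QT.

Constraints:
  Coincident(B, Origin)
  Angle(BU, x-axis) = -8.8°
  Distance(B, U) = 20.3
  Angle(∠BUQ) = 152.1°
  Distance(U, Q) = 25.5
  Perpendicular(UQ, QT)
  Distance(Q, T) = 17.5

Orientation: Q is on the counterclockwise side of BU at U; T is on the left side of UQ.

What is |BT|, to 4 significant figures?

44.17

B is at the origin; BU runs at -8.8° with length 20.3, so U = 20.3·(cos -8.8°, sin -8.8°) = (20.06, -3.106). ∠BUQ = 152.1°, so UQ runs at -8.8° + (180° − 152.1°) = 19.10° from the x-axis; with |UQ| = 25.5, Q = U + 25.5·(cos 19.10°, sin 19.10°) = (44.16, 5.238). UQ is perpendicular to QT; with |QT| = 17.5 on the left of UQ, T = Q + 17.5·(-0.3272, 0.9449) = (38.43, 21.78). Then |BT| = |T − B| = 44.17.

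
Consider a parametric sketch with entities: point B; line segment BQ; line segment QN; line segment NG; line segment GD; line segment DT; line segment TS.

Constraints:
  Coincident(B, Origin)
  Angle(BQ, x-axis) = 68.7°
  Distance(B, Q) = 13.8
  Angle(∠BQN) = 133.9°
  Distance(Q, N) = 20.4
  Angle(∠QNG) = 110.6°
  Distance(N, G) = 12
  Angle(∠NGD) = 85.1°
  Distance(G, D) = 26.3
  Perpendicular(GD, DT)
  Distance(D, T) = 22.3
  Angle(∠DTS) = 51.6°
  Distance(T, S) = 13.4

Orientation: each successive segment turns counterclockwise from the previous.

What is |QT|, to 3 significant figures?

7.42

B is at the origin; BQ runs at 68.7° with length 13.8, so Q = (5.01, 12.9). ∠BQN = 133.9° gives QN at 115° from the x-axis; with |QN| = 20.4, N = (-3.54, 31.4). ∠QNG = 110.6° gives NG at -176° from the x-axis; with |NG| = 12.0, G = (-15.5, 30.5). ∠NGD = 85.1° gives GD at -80.9° from the x-axis; with |GD| = 26.3, D = (-11.4, 4.53). GD ⟂ DT, so DT runs at 9.10°; with |DT| = 22.3, T = (10.7, 8.06). Then |QT| = |T − Q| = 7.42.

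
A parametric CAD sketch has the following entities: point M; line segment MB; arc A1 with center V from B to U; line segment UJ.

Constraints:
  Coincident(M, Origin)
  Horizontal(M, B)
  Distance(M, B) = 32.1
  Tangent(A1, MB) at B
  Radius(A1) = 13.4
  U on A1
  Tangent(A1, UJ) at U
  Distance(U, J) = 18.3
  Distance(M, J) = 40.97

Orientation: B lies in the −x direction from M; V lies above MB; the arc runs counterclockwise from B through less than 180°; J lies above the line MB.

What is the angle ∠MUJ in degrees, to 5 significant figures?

142.29°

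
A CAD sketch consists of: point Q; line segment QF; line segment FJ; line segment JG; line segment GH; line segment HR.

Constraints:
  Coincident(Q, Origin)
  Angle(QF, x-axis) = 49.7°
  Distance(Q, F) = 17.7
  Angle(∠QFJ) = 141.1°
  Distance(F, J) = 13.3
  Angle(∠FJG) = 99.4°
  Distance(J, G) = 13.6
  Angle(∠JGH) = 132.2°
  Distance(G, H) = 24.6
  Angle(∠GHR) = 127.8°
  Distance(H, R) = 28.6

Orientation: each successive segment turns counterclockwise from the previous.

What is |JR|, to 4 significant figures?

52.77

Q is at the origin; QF runs at 49.7° with length 17.7, so F = (11.45, 13.50). ∠QFJ = 141.1° gives FJ at 88.60° from the x-axis; with |FJ| = 13.3, J = (11.77, 26.80). ∠FJG = 99.4° gives JG at 169.2° from the x-axis; with |JG| = 13.6, G = (-1.586, 29.34). ∠JGH = 132.2° gives GH at -143.0° from the x-axis; with |GH| = 24.6, H = (-21.23, 14.54). ∠GHR = 127.8° gives HR at -90.80° from the x-axis; with |HR| = 28.6, R = (-21.63, -14.06). Then |JR| = |R − J| = 52.77.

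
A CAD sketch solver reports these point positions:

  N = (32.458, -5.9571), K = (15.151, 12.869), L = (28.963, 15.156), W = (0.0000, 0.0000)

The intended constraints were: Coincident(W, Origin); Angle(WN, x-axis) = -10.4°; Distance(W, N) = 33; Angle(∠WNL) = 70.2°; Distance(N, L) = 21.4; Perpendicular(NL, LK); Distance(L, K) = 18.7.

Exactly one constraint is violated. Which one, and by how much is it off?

Distance(L, K) = 18.7 — off by 4.70.

W = (0.00, 0.00) ✓; WN at -10.40° ✓; |WN| = 33.00 ✓; ∠WNL = 70.20° ✓; |NL| = 21.40 ✓; ∠(NL, LK) = 90.00° ✓; |LK| = 14.00 ✗.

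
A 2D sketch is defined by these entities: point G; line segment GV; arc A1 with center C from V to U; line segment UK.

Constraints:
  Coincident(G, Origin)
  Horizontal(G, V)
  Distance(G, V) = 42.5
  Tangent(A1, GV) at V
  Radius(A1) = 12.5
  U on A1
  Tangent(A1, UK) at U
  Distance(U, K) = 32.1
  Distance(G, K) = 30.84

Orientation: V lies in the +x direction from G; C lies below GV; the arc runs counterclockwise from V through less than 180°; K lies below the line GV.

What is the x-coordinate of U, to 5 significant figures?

33.092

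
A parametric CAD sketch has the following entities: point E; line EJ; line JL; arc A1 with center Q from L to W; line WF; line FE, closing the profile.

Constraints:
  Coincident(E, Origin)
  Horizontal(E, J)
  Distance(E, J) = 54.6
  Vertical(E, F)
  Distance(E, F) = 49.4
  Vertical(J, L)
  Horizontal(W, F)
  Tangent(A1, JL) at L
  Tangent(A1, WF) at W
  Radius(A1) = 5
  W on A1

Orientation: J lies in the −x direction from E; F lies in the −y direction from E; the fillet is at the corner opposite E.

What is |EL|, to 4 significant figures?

70.37

The virtual corner opposite E is at (-54.60, -49.40). A1 meets JL tangentially, so QL is at right angles to JL and since A1 is tangent to WF there, QW ⟂ WF, with radius 5.0, so the center Q sits 5.0 in from both sides at Q = (-49.60, -44.40). That places the tangent points at L = (-54.60, -44.40) on JL and W = (-49.60, -49.40) on WF. Then |EL| = |L − E| = 70.37.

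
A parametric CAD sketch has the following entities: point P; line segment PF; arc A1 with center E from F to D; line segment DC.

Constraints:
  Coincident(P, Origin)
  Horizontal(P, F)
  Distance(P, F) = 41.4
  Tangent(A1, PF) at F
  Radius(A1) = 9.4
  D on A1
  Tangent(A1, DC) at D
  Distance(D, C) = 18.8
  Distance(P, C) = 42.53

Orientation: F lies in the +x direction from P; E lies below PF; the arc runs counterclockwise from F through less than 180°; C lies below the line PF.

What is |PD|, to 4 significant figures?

33.34

Checks: P = (0.00, 0.00) ✓; |PF| = 41.40 ✓; |ED| = 9.400 ✓; ∠(ED, DC) = 90.00° ✓; |DC| = 18.80 ✓; |PC| = 42.53 ✓.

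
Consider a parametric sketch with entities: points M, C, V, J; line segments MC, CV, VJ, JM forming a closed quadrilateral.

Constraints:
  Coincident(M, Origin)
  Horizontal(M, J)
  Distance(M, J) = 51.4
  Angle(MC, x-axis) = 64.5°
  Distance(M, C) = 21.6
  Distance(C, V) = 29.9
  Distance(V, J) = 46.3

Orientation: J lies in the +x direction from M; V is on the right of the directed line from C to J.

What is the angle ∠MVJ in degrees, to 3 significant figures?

109°

Checks: |CV| = 29.90 ✓; |VJ| = 46.30 ✓.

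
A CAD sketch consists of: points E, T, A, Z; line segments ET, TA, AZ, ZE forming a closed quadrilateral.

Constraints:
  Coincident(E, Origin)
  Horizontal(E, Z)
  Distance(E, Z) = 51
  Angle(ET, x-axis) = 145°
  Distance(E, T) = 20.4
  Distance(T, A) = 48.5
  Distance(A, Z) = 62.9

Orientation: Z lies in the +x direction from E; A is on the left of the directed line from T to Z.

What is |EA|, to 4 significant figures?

51.73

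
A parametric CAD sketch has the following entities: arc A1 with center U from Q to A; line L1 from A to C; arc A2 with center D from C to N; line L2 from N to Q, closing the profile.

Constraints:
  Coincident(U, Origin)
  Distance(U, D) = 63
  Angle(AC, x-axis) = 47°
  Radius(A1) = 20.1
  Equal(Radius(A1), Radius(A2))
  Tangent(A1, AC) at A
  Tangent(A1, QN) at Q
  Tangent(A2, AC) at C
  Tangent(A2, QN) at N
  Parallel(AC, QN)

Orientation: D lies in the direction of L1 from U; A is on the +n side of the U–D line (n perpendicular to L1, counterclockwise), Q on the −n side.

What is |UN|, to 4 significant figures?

66.13

Tangency of A1 to both parallel lines with radius 20.1 puts A and Q at U ± 20.1·n: A = (-14.70, 13.71), Q = (14.70, -13.71). Equal radii place C and N the same way about D: C = D + 20.1·n = (28.27, 59.78), N = D − 20.1·n = (57.67, 32.37). Then |UN| = |N − U| = 66.13.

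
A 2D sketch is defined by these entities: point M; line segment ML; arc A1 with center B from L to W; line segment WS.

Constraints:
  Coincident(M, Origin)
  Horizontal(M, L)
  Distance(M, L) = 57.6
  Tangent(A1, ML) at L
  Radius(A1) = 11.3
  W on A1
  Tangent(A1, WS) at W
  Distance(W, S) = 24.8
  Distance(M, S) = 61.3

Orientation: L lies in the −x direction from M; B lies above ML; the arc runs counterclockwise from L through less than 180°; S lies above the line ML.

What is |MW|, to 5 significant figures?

47.989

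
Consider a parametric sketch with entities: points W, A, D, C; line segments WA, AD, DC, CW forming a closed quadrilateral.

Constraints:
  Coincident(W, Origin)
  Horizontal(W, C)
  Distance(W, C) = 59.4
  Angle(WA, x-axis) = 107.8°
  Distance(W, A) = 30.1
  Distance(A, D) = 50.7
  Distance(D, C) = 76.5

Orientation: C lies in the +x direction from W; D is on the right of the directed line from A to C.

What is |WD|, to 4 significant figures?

25.88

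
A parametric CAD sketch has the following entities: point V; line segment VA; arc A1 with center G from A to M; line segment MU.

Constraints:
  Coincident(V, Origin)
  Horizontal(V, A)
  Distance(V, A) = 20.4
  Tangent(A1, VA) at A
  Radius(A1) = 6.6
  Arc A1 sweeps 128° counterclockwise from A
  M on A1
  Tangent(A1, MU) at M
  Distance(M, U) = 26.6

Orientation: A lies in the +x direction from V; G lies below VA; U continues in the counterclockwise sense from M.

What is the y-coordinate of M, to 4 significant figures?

-10.66

V is at the origin; VA is horizontal with |VA| = 20.4 and A on the +x side, so A = (20.40, 0.000). Since A1 is tangent to VA there, GA ⟂ VA, so G = A + (0, -6.6) = (20.40, -6.600). On A1, A sits at bearing 90° from G; a 128° counterclockwise sweep puts M at bearing 218°, so M = G + 6.6·(cos 218°, sin 218°) = (15.20, -10.66). So M.y = -10.66.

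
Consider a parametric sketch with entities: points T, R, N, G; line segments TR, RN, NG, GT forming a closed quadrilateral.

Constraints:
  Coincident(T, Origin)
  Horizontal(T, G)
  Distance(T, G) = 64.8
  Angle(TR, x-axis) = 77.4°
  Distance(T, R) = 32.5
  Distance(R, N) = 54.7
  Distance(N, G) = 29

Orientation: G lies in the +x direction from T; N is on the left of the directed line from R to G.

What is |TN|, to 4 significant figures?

68.12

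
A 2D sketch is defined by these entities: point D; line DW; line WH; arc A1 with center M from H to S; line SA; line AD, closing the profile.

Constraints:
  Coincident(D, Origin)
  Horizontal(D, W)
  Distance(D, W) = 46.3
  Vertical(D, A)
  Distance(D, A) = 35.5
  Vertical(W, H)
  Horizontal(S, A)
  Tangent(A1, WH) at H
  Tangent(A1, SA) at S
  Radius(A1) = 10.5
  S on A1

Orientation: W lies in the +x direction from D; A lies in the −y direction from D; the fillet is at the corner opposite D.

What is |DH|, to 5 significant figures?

52.618

D is at the origin; D and W share the same y with |DW| = 46.3 and W on the +x side, so W = (46.300, 0.0000). DA is vertical with |DA| = 35.5 and A on the −y side, so A = (0.0000, -35.500). The virtual corner opposite D is at (46.300, -35.500). The tangent condition forces MH to be normal to WH and A1 meets SA tangentially, so MS is at right angles to SA, with radius 10.5, so the center M sits 10.5 in from both sides at M = (35.800, -25.000). That places the tangent points at H = (46.300, -25.000) on WH and S = (35.800, -35.500) on SA. Then |DH| = |H − D| = 52.618.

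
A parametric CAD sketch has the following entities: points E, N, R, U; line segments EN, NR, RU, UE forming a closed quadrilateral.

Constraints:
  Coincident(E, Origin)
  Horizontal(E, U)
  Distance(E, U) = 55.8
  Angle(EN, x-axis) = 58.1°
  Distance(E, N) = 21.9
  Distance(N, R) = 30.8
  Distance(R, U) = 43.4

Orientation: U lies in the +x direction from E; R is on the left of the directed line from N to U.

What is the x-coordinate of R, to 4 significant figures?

35.29

Checks: |NR| = 30.80 ✓; |RU| = 43.40 ✓.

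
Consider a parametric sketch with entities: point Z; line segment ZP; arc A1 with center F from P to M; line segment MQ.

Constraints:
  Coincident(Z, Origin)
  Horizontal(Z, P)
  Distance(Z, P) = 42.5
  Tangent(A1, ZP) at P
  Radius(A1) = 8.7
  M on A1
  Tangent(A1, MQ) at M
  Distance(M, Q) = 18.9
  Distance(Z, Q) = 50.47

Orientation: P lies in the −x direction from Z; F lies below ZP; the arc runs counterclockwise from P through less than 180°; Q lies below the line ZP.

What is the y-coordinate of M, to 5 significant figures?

-12.903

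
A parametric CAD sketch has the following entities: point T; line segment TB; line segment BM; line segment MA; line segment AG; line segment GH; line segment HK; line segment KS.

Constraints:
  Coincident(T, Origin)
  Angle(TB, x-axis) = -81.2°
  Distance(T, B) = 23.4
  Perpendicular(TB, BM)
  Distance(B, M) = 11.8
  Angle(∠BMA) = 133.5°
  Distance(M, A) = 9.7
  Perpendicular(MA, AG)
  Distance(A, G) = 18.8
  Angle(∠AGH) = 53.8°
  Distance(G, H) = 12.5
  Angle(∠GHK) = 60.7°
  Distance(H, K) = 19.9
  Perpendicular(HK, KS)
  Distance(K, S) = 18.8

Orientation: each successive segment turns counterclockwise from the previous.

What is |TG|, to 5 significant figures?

5.9280

T is at the origin; TB runs at -81.2° with length 23.4, so B = (3.5799, -23.125). The perpendicularity gives BM at right angles to TB, so BM runs at 8.8000°; with |BM| = 11.8, M = (15.241, -21.319). ∠BMA = 133.5° gives MA at 55.300° from the x-axis; with |MA| = 9.7, A = (20.763, -13.345). MA is perpendicular to AG, so AG runs at 145.30°; with |AG| = 18.8, G = (5.3067, -2.6421). Then |TG| = |G − T| = 5.9280.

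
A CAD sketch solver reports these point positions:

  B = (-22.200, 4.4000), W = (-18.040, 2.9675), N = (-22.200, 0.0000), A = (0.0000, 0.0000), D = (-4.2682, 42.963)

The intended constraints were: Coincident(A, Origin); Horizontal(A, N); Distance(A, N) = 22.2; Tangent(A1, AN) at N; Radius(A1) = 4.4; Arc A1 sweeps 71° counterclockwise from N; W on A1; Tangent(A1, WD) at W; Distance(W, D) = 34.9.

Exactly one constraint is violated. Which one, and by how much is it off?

Distance(W, D) = 34.9 — off by 7.40.

A = (0.00, 0.00) ✓; A.y = 0.00, N.y = 0.00 ✓; |AN| = 22.20 ✓; ∠(BN, NA) = 90.00° ✓; |BN| = 4.400 ✓; bearing(B→W) − bearing(B→N) = 71.00° ✓; |BW| = 4.400 ✓; ∠(BW, WD) = 90.00° ✓; |WD| = 42.30 ✗.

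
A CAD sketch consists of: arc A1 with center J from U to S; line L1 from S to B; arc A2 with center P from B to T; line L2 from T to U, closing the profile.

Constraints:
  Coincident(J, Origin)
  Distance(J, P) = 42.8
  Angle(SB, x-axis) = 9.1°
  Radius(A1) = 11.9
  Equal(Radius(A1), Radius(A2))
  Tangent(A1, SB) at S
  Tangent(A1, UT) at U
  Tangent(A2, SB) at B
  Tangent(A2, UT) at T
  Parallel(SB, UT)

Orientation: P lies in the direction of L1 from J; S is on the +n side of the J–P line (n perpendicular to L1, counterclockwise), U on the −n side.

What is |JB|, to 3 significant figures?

44.4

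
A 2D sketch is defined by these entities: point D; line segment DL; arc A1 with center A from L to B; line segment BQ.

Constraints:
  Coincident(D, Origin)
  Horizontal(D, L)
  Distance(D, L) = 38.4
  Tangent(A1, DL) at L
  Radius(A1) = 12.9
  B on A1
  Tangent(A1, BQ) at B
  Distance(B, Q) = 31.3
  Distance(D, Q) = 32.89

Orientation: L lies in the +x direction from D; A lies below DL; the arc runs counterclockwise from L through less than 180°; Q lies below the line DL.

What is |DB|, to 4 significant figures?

28.34

D is at the origin; DL is horizontal with |DL| = 38.4 and L on the +x side, so L = (38.40, 0.000). Tangency of A1 to DL means the radius AL is perpendicular to DL, so A = L + (0, -12.9) = (38.40, -12.90). Since AB ⟂ BQ (tangency), |AQ| = √(12.9² + 31.3²) = 33.85 regardless of where B sits on A1. So Q lies on both circle(D, 32.89) and circle(A, 33.85); the below-DL intersection is Q = (10.00, -31.33). B is the foot of the tangent from Q: B = (27.78, -5.572).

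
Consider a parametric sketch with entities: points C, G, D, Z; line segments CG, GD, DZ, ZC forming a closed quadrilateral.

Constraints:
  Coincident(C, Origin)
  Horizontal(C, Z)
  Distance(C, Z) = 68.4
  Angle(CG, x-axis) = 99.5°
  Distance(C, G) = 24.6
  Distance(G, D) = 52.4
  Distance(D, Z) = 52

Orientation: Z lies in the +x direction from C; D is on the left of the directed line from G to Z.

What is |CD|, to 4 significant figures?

63.30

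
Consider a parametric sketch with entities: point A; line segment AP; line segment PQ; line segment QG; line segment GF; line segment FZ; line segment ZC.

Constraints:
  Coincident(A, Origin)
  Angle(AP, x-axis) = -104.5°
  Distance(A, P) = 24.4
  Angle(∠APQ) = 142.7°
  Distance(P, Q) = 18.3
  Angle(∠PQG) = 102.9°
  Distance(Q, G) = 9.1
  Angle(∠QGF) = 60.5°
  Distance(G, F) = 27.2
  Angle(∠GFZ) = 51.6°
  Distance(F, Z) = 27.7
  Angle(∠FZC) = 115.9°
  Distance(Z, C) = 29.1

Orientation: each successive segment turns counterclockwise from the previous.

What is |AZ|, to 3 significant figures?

46.9

A is at the origin; AP runs at -104.5° with length 24.4, so P = (-6.11, -23.6). ∠APQ = 142.7° gives PQ at -67.2° from the x-axis; with |PQ| = 18.3, Q = (0.982, -40.5). ∠PQG = 102.9° gives QG at 9.90° from the x-axis; with |QG| = 9.1, G = (9.95, -38.9). ∠QGF = 60.5° gives GF at 129° from the x-axis; with |GF| = 27.2, F = (-7.32, -17.9). ∠GFZ = 51.6° gives FZ at -102° from the x-axis; with |FZ| = 27.7, Z = (-13.2, -45.0). Then |AZ| = |Z − A| = 46.9.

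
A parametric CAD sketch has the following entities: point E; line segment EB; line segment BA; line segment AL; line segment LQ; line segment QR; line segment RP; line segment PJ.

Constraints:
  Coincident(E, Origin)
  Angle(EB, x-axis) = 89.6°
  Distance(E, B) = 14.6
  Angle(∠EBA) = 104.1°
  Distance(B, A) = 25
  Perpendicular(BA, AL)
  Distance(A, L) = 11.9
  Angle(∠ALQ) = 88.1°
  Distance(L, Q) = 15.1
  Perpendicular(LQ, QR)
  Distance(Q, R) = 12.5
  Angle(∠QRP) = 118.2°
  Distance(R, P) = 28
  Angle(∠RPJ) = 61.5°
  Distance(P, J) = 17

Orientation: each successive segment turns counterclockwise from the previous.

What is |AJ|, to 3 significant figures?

10.4

E is at the origin; EB runs at 89.6° with length 14.6, so B = (0.102, 14.6). ∠EBA = 104.1° gives BA at 166° from the x-axis; with |BA| = 25.0, A = (-24.1, 20.9). The perpendicularity gives AL at right angles to BA, so AL runs at -104°; with |AL| = 11.9, L = (-27.1, 9.34). ∠ALQ = 88.1° gives LQ at -12.6° from the x-axis; with |LQ| = 15.1, Q = (-12.3, 6.04). LQ ⟂ QR, so QR runs at 77.4°; with |QR| = 12.5, R = (-9.62, 18.2). ∠QRP = 118.2° gives RP at 139° from the x-axis; with |RP| = 28.0, P = (-30.8, 36.5). ∠RPJ = 61.5° gives PJ at -102° from the x-axis; with |PJ| = 17.0, J = (-34.4, 19.9). Then |AJ| = |J − A| = 10.4.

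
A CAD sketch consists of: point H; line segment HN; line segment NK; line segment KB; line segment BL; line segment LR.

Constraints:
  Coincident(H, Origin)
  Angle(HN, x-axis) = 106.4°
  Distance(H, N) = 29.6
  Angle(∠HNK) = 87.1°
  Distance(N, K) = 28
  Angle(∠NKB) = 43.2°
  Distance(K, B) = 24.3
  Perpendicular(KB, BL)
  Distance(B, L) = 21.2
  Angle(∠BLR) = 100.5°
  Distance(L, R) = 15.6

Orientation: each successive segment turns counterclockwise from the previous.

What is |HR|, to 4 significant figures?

41.10

KB is perpendicular to BL, so BL runs at 66.10°; with |BL| = 21.2, L = (-3.978, 28.68). ∠BLR = 100.5° gives LR at 145.6° from the x-axis; with |LR| = 15.6, R = (-16.85, 37.49). Then |HR| = |R − H| = 41.10.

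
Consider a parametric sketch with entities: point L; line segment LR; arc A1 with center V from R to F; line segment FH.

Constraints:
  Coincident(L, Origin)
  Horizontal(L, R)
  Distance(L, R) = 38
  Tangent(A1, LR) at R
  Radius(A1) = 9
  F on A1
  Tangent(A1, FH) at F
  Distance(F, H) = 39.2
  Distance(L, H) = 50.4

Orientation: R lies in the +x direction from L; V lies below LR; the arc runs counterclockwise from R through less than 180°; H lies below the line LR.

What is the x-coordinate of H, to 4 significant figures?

21.40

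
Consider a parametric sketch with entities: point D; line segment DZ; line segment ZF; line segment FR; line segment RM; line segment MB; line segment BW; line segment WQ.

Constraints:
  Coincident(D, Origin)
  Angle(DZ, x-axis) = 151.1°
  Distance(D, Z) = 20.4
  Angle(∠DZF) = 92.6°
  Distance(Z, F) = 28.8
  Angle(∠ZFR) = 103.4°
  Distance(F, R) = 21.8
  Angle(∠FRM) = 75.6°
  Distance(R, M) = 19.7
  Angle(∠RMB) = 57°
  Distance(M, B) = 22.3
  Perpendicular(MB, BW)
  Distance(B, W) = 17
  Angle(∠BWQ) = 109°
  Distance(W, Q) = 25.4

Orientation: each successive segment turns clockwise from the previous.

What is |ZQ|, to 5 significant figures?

49.920

D is at the origin; DZ runs at 151.1° with length 20.4, so Z = (-17.859, 9.8590). ∠DZF = 92.6° gives ZF at 63.700° from the x-axis; with |ZF| = 28.8, F = (-5.0990, 35.678). ∠ZFR = 103.4° gives FR at -12.900° from the x-axis; with |FR| = 21.8, R = (16.151, 30.811). ∠FRM = 75.6° gives RM at -117.30° from the x-axis; with |RM| = 19.7, M = (7.1154, 13.305). ∠RMB = 57.0° gives MB at 119.70° from the x-axis; with |MB| = 22.3, B = (-3.9334, 32.676). MB ⟂ BW, so BW runs at 29.700°; with |BW| = 17.0, W = (10.833, 41.098). ∠BWQ = 109.0° gives WQ at -41.300° from the x-axis; with |WQ| = 25.4, Q = (29.915, 24.334). Then |ZQ| = |Q − Z| = 49.920.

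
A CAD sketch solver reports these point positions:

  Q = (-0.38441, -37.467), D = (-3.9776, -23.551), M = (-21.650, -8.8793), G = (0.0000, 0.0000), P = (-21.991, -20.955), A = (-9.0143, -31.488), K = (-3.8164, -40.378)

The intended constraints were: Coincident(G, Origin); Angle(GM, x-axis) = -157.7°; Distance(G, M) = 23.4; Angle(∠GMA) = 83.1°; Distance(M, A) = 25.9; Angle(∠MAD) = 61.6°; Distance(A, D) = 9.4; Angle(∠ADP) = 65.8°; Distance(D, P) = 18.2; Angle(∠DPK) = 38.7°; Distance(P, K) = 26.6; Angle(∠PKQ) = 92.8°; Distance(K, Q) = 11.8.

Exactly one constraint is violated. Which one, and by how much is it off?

Distance(K, Q) = 11.8 — off by 7.30.

G = (0.00, 0.00) ✓; GM at -157.7° ✓; |GM| = 23.40 ✓; ∠GMA = 83.10° ✓; |MA| = 25.90 ✓; ∠MAD = 61.60° ✓; |AD| = 9.400 ✓; ∠ADP = 65.80° ✓; |DP| = 18.20 ✓; ∠DPK = 38.70° ✓; |PK| = 26.60 ✓; ∠PKQ = 92.79° ✓; |KQ| = 4.500 ✗.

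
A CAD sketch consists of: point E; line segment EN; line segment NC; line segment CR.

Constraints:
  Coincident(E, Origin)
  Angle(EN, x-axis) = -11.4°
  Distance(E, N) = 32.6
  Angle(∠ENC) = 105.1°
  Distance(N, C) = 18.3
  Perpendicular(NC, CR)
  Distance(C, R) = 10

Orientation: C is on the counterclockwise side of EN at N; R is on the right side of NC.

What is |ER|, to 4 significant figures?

49.38

∠ENC = 105.1°, so NC runs at -11.4° + (180° − 105.1°) = 63.50° from the x-axis; with |NC| = 18.3, C = N + 18.3·(cos 63.50°, sin 63.50°) = (40.12, 9.934). NC is perpendicular to CR; with |CR| = 10.0 on the right of NC, R = C + 10.0·(0.8949, -0.4462) = (49.07, 5.472). Then |ER| = |R − E| = 49.38.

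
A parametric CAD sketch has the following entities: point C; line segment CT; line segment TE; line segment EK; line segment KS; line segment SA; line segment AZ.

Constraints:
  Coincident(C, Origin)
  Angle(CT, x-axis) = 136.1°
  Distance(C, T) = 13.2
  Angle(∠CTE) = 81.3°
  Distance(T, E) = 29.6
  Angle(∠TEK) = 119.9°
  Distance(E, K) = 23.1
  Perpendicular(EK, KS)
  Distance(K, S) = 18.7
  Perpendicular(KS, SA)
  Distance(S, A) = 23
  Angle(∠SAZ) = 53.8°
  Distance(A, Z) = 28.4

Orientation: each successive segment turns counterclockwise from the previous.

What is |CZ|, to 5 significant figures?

39.674

C is at the origin; CT runs at 136.1° with length 13.2, so T = (-9.5113, 9.1529). ∠CTE = 81.3° gives TE at -125.20° from the x-axis; with |TE| = 29.6, E = (-26.574, -15.035). ∠TEK = 119.9° gives EK at -65.100° from the x-axis; with |EK| = 23.1, K = (-16.848, -35.987). EK ⟂ KS, so KS runs at 24.900°; with |KS| = 18.7, S = (0.11398, -28.114). KS ⟂ SA, so SA runs at 114.90°; with |SA| = 23.0, A = (-9.5698, -7.2519). ∠SAZ = 53.8° gives AZ at -118.90° from the x-axis; with |AZ| = 28.4, Z = (-23.295, -32.115). Then |CZ| = |Z − C| = 39.674.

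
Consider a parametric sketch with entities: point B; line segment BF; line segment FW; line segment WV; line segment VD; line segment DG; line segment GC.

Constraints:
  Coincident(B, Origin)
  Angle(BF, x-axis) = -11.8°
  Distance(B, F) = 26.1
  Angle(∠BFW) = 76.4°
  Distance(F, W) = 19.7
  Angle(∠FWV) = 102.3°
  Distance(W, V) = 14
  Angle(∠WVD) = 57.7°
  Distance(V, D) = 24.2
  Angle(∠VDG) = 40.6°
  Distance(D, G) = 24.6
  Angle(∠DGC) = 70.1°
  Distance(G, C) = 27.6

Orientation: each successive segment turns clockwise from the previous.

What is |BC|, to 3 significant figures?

17.2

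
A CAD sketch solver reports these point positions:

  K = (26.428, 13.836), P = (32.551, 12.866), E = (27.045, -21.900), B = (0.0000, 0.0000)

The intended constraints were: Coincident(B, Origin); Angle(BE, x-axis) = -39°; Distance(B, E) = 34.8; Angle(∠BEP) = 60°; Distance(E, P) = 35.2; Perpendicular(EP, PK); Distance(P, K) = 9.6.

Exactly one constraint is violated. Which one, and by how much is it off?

Distance(P, K) = 9.6 — off by 3.40.

B = (0.00, 0.00) ✓; BE at -39.00° ✓; |BE| = 34.80 ✓; ∠BEP = 60.00° ✓; |EP| = 35.20 ✓; ∠(EP, PK) = 90.00° ✓; |PK| = 6.199 ✗.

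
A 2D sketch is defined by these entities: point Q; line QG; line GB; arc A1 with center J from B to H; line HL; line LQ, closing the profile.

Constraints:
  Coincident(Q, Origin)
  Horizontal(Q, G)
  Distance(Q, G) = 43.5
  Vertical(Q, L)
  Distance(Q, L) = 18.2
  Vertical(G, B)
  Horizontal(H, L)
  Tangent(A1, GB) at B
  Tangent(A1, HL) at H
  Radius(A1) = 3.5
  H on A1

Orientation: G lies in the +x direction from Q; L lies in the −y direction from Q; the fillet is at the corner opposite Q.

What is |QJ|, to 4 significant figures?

42.62

Q and L share the same x with |QL| = 18.2 and L on the −y side, so L = (0.000, -18.20). The virtual corner opposite Q is at (43.50, -18.20). The tangent condition forces JB to be normal to GB and A1 meets HL tangentially, so JH is at right angles to HL, with radius 3.5, so the center J sits 3.5 in from both sides at J = (40.00, -14.70). Then |QJ| = |J − Q| = 42.62.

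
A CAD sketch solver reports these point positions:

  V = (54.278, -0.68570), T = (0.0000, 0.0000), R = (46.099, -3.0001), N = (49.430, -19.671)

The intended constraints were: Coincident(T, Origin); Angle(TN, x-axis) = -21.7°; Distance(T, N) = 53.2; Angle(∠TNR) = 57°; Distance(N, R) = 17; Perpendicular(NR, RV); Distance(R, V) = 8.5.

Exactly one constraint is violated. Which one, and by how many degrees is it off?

Perpendicular(NR, RV) — off by 4.50°.

T = (0.00, 0.00) ✓; TN at -21.70° ✓; |TN| = 53.20 ✓; ∠TNR = 57.00° ✓; |NR| = 17.00 ✓; ∠(NR, RV) = 85.50° ✗; |RV| = 8.500 ✓.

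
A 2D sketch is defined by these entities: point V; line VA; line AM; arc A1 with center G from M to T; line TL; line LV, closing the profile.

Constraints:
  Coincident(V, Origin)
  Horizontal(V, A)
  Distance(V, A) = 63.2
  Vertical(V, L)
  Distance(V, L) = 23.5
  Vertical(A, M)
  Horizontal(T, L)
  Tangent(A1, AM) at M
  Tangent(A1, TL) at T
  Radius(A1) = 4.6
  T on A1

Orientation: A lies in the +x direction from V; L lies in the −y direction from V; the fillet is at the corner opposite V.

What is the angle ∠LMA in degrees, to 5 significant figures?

94.163°

V is at the origin; VA is horizontal with |VA| = 63.2 and A on the +x side, so A = (63.200, 0.0000). VL is vertical with |VL| = 23.5 and L on the −y side, so L = (0.0000, -23.500). The virtual corner opposite V is at (63.200, -23.500). Since A1 is tangent to AM there, GM ⟂ AM and since A1 is tangent to TL there, GT ⟂ TL, with radius 4.6, so the center G sits 4.6 in from both sides at G = (58.600, -18.900). That places the tangent points at M = (63.200, -18.900) on AM and T = (58.600, -23.500) on TL. Then cos ∠LMA = ML·MA / (|ML||MA|), giving 94.163°.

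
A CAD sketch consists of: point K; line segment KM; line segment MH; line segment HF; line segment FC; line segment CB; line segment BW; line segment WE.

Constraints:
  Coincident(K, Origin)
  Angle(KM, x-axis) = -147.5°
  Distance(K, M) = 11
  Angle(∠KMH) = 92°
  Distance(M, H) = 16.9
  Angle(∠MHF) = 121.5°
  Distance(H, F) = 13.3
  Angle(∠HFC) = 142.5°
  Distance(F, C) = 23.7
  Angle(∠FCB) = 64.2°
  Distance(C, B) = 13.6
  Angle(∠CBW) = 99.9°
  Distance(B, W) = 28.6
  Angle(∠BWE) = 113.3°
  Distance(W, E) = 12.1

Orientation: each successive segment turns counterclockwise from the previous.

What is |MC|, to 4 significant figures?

40.93

∠MHF = 121.5° gives HF at -1.000° from the x-axis; with |HF| = 13.3, F = (12.60, -20.70). ∠HFC = 142.5° gives FC at 36.50° from the x-axis; with |FC| = 23.7, C = (31.65, -6.607). Then |MC| = |C − M| = 40.93.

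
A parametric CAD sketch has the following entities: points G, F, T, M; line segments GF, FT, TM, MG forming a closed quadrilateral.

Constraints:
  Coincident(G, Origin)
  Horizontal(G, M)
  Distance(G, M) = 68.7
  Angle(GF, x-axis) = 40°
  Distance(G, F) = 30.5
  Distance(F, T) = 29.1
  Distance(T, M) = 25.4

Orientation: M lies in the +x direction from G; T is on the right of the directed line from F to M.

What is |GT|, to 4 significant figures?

43.37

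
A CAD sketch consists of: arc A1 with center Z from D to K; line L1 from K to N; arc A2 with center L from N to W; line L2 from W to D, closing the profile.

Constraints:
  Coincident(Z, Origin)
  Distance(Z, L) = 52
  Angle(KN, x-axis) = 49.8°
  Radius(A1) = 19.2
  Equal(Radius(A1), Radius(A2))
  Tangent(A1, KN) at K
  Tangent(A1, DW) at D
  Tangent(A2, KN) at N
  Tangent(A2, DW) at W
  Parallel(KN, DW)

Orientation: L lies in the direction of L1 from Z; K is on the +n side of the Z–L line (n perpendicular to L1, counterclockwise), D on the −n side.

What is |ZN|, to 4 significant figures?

55.43

Tangency of A1 to both parallel lines with radius 19.2 puts K and D at Z ± 19.2·n: K = (-14.66, 12.39), D = (14.66, -12.39). Equal radii place N and W the same way about L: N = L + 19.2·n = (18.90, 52.11), W = L − 19.2·n = (48.23, 27.32). Then |ZN| = |N − Z| = 55.43.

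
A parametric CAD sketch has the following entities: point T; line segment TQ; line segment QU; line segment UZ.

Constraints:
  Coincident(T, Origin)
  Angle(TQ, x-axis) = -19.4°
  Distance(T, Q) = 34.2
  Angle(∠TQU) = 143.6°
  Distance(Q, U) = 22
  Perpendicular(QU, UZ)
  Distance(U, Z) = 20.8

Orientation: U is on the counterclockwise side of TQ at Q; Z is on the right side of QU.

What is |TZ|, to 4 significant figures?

64.36

T is at the origin; TQ runs at -19.4° with length 34.2, so Q = 34.2·(cos -19.4°, sin -19.4°) = (32.26, -11.36). ∠TQU = 143.6°, so QU runs at -19.4° + (180° − 143.6°) = 17.00° from the x-axis; with |QU| = 22.0, U = Q + 22.0·(cos 17.00°, sin 17.00°) = (53.30, -4.928). QU ⟂ UZ; with |UZ| = 20.8 on the right of QU, Z = U + 20.8·(0.2924, -0.9563) = (59.38, -24.82). Then |TZ| = |Z − T| = 64.36.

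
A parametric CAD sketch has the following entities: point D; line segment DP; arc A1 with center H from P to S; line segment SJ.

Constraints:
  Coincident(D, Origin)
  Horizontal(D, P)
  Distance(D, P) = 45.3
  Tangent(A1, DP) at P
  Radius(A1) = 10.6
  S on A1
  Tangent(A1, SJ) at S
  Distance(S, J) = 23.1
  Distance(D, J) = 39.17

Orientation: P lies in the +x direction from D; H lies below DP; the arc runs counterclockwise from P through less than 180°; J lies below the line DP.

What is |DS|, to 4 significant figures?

36.06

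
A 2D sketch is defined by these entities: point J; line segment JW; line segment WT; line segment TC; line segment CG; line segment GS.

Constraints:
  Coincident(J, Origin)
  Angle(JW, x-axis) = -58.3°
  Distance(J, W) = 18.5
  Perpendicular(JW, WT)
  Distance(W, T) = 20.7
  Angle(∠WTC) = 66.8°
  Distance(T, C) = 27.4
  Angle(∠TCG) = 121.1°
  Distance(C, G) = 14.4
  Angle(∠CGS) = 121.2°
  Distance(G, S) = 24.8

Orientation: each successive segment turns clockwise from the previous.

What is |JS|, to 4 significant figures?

22.63

J is at the origin; JW runs at -58.3° with length 18.5, so W = (9.721, -15.74). JW is perpendicular to WT, so WT runs at -148.3°; with |WT| = 20.7, T = (-7.891, -26.62). ∠WTC = 66.8° gives TC at 98.50° from the x-axis; with |TC| = 27.4, C = (-11.94, 0.4818). ∠TCG = 121.1° gives CG at 39.60° from the x-axis; with |CG| = 14.4, G = (-0.8452, 9.661). ∠CGS = 121.2° gives GS at -19.20° from the x-axis; with |GS| = 24.8, S = (22.58, 1.505). Then |JS| = |S − J| = 22.63.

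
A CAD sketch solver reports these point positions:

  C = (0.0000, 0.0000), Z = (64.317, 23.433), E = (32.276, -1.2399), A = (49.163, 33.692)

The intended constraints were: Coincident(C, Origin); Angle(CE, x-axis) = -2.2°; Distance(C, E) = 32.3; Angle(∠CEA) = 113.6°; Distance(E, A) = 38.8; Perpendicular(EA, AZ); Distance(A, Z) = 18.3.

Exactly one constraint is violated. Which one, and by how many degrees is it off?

Perpendicular(EA, AZ) — off by 8.30°.

C = (0.00, 0.00) ✓; CE at -2.200° ✓; |CE| = 32.30 ✓; ∠CEA = 113.6° ✓; |EA| = 38.80 ✓; ∠(EA, AZ) = 98.30° ✗; |AZ| = 18.30 ✓.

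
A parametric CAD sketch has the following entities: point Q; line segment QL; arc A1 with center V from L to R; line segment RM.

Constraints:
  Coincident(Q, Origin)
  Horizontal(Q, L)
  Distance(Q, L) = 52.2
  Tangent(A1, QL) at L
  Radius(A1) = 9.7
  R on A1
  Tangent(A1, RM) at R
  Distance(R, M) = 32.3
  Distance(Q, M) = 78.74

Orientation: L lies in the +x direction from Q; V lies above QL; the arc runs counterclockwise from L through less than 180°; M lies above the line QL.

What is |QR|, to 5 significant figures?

62.189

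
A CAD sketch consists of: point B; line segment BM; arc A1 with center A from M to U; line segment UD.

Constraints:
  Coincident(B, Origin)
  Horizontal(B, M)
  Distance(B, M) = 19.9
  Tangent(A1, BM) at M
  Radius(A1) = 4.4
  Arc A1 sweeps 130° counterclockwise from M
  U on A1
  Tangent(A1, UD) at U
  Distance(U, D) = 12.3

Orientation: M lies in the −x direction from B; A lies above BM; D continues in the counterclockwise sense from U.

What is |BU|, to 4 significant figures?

18.04

B is at the origin; B and M share the same y with |BM| = 19.9 and M on the −x side, so M = (-19.90, 0.000). Tangency of A1 to BM means the radius AM is perpendicular to BM, so A = M + (0, 4.4) = (-19.90, 4.400). On A1, M sits at bearing -90° from A; a 130° counterclockwise sweep puts U at bearing 40°, so U = A + 4.4·(cos 40°, sin 40°) = (-16.53, 7.228). Then |BU| = |U − B| = 18.04.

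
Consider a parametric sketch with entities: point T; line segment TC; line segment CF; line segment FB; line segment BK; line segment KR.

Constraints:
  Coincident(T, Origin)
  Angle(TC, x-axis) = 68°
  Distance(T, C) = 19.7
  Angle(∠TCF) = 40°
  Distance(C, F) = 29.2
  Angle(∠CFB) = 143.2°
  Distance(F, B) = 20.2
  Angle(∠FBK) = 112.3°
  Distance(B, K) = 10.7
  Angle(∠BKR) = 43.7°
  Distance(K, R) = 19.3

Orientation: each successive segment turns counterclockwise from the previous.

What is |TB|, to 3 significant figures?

30.3

T is at the origin; TC runs at 68.0° with length 19.7, so C = (7.38, 18.3). ∠TCF = 40.0° gives CF at -152° from the x-axis; with |CF| = 29.2, F = (-18.4, 4.56). ∠CFB = 143.2° gives FB at -115° from the x-axis; with |FB| = 20.2, B = (-27.0, -13.7). Then |TB| = |B − T| = 30.3.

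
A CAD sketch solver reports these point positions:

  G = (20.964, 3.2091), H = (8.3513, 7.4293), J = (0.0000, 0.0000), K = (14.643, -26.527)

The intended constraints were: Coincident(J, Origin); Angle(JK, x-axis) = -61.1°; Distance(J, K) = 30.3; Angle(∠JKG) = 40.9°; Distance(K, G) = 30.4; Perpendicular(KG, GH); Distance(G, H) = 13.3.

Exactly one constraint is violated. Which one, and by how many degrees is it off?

Perpendicular(KG, GH) — off by 6.50°.

J = (0.00, 0.00) ✓; JK at -61.10° ✓; |JK| = 30.30 ✓; ∠JKG = 40.90° ✓; |KG| = 30.40 ✓; ∠(KG, GH) = 83.50° ✗; |GH| = 13.30 ✓.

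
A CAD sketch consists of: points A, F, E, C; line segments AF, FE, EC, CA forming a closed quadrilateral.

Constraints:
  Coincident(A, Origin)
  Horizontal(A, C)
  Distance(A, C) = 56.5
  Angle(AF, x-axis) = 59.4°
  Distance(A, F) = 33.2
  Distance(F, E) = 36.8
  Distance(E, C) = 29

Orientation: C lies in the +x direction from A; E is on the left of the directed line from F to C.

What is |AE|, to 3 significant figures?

61.0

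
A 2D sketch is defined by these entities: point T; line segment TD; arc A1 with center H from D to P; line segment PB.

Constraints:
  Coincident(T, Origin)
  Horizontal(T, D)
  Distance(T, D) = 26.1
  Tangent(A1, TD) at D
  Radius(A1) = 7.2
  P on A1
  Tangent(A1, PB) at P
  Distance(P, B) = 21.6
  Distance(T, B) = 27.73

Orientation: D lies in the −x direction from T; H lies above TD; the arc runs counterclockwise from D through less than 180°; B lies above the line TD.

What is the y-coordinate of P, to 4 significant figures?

4.734

T is at the origin; T and D share the same y with |TD| = 26.1 and D on the −x side, so D = (-26.10, 0.000). Tangency of A1 to TD means the radius HD is perpendicular to TD, so H = D + (0, 7.2) = (-26.10, 7.200). Since HP ⟂ PB (tangency), |HB| = √(7.2² + 21.6²) = 22.77 regardless of where P sits on A1. So B lies on both circle(T, 27.73) and circle(H, 22.77); the above-TD intersection is B = (-11.94, 25.03). P is the foot of the tangent from B: P = (-19.34, 4.734).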